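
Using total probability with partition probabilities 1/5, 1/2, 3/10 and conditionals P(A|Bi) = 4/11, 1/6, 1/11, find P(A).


P(A) = P(A|B1)P(B1) + P(A|B2)P(B2) + P(A|B3)P(B3)
= 4/11*1/5 + 1/6*1/2 + 1/11*3/10
= 4/55 + 1/12 + 3/110 = 11/60

11/60


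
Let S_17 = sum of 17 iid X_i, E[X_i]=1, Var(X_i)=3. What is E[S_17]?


E[S_n] = n*E[X_1] = 17*1 = 17

17


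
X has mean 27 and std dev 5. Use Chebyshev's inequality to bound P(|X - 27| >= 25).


k = 25/5 = 5
Chebyshev: P(|X-mu| >= k*sigma) <= 1/k^2 = 1/5^2 = 1/25

1/25


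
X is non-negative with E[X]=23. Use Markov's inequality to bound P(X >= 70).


Markov: P(X >= a) <= E[X]/a
P(X >= 70) <= 23/70

23/70


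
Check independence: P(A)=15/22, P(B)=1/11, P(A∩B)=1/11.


P(A)*P(B) = 15/22*1/11 = 15/242
P(A∩B) = 1/11 != 15/242, so not independent

No, A and B are not independent


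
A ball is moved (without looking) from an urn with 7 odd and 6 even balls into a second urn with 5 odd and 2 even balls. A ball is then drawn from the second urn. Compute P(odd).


P(transfer odd) = 7/13; P(transfer even) = 6/13
If odd transferred: Urn II has 6 odd of 8, so P(odd|odd moved) = 3/4
If even transferred: Urn II has 5 odd of 8, so P(odd|even moved) = 5/8
By total probability: P(odd) = 7/13*3/4 + 6/13*5/8 = 9/13

9/13


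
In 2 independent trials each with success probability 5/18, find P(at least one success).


P(at least one) = 1 - P(none)
P(none) = (1 - 5/18)^2 = (13/18)^2 = 169/324
P(at least one) = 1 - 169/324 = 155/324

155/324


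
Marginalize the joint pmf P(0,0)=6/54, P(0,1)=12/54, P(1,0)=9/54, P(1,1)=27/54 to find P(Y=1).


P(Y=1) = P(0,1)+P(1,1) = 12/54 + 27/54 = 39/54 = 13/18

13/18


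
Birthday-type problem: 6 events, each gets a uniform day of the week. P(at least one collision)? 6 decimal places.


P(all different) = prod((7-i)/7 for i=0..5) = 0.042839
P(at least one match) = 1 - 0.042839 = 0.957161

0.957161


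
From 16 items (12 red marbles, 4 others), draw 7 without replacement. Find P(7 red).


P(X=7) = C(12,7)*C(4,0) / C(16,7)
= 792*1 / 11440
= 792/11440 = 9/130

9/130


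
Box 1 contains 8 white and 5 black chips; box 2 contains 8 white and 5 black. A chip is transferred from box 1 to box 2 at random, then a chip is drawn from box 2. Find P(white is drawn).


P(transfer white) = 8/13; P(transfer black) = 5/13
If white transferred: Urn II has 9 white of 14, so P(white|white moved) = 9/14
If black transferred: Urn II has 8 white of 14, so P(white|black moved) = 4/7
By total probability: P(white) = 8/13*9/14 + 5/13*4/7 = 8/13

8/13


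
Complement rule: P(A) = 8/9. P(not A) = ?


P(A') = 1 - P(A) = 1 - 8/9 = 1/9

1/9


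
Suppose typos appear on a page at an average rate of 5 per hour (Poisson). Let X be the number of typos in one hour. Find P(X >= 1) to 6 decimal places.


P(X>=1) = 1 - P(X<=0) = 1 - (e^(-5)*5^0/0!)
≈ 1 - 0.0067379470 = 0.9932620530
≈ 0.993262

0.993262


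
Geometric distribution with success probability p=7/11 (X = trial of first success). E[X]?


For geometric (trials until first success), E[X] = 1/p = 1/(7/11) = 11/7

11/7


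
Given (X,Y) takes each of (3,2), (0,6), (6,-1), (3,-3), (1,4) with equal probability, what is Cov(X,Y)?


E[X]=13/5, E[Y]=8/5, E[XY]=-1
Cov(X,Y) = E[XY] - E[X]E[Y] = -1 - 13/5*8/5 = -129/25

-129/25


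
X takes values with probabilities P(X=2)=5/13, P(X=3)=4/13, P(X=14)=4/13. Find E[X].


E[X] = sum(x * P(x))
= 2*5/13 + 3*4/13 + 14*4/13
= 6

6


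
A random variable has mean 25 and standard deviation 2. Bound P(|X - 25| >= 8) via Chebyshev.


k = 8/2 = 4
Chebyshev: P(|X-mu| >= k*sigma) <= 1/k^2 = 1/4^2 = 1/16

1/16


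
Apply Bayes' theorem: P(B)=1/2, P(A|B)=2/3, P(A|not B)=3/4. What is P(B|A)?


P(A) = P(A|B)P(B) + P(A|B')P(B') = 2/3*1/2 + 3/4*1/2 = 17/24
P(B|A) = P(A|B)P(B)/P(A) = (1/3)/(17/24) = 8/17

8/17


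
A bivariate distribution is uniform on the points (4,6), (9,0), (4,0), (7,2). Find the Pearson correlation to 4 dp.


Cov(X,Y) = -2.5000, Var(X) = 4.5000, Var(Y) = 6.0000
rho = Cov/(sqrt(VarX)*sqrt(VarY)) = -0.4811

-0.4811


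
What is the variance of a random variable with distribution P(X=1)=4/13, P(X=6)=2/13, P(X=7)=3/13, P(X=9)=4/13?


E[X] = 73/13, E[X^2] = 547/13
Var(X) = E[X^2] - (E[X])^2 = 547/13 - (73/13)^2 = 1782/169

1782/169


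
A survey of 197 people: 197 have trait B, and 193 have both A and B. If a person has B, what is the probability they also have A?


P(A|B) = P(A∩B)/P(B) = (193/197)/(197/197) = 193/197

193/197


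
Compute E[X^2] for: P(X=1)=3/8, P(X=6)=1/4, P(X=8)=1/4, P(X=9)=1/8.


E[X^2] = sum(x^2 * P(x))
= 1*3/8 + 36*1/4 + 64*1/4 + 81*1/8
= 71/2

71/2


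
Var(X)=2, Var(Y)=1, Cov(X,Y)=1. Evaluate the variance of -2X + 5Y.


Var(-2X + 5Y) = (-2)^2*Var(X) + 5^2*Var(Y) + 2*(-2)*5*Cov(X,Y)
= 4*2 + 25*1 - 20*1
= 8 + 25 - 20 = 13

13


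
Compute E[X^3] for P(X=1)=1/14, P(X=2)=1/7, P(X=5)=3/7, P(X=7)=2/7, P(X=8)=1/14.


E[X^3] = sum(g(x)*P(x))
= 1*1/14 + 8*1/7 + 125*3/7 + 343*2/7 + 512*1/14
= 2651/14

2651/14


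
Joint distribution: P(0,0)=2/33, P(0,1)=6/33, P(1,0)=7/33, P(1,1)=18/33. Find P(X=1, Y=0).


Read from table: P(X=1, Y=0) = 7/33

7/33


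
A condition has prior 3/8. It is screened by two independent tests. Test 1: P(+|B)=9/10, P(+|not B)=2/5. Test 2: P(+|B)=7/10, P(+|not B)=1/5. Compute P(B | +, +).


After test 1: P(+) = 9/10*3/8 + 2/5*5/8 = 47/80
P(B|+) = (27/80)/(47/80) = 27/47
After test 2 (use post1 as new prior): P(+) = 7/10*27/47 + 1/5*20/47 = 229/470
P(B|+,+) = (189/470)/(229/470) = 189/229

189/229


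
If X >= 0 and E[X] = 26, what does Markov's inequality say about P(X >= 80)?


Markov: P(X >= a) <= E[X]/a
P(X >= 80) <= 26/80 = 13/40

13/40


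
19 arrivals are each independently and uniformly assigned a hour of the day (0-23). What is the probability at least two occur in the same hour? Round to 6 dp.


P(all different) = prod((24-i)/24 for i=0..18) = 0.000031
P(at least one match) = 1 - 0.000031 = 0.999969

0.999969


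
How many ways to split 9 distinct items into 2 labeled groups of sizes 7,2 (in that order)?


9! = 362880
Denominator: 7!=5040 * 2!=2
Coefficient = 362880 / 10080 = 36

36


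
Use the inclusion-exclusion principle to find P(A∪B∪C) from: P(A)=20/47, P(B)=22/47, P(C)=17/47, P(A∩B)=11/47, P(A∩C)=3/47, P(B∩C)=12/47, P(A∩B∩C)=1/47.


P(A∪B∪C) = P(A)+P(B)+P(C) - P(AB)-P(AC)-P(BC) + P(ABC)
= 20/47+22/47+17/47 - 11/47-3/47-12/47 + 1/47
= 34/47

34/47


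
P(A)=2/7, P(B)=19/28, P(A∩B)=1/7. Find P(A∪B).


P(A∪B) = P(A) + P(B) - P(A∩B)
= 2/7 + 19/28 - 1/7 = 23/28

23/28


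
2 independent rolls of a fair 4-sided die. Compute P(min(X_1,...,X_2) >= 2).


P(min >= 2) = P(all X_i >= 2) = (P(X_1 >= 2))^2
= (3/4)^2 = 9/16

9/16


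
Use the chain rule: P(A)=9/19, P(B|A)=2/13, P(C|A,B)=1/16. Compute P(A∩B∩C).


P(A∩B∩C) = P(A) * P(B|A) * P(C|A∩B)
= 9/19 * 2/13 * 1/16
= 18/247 * 1/16 = 9/1976

9/1976


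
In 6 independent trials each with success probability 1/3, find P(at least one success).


P(at least one) = 1 - P(none)
P(none) = (1 - 1/3)^6 = (2/3)^6 = 64/729
P(at least one) = 1 - 64/729 = 665/729

665/729


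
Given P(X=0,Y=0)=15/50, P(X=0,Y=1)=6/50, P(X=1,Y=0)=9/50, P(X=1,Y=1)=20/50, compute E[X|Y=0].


P(Y=0) = 24/50
E[X|Y=0] = (0*15 + 1*9)/24 = 9/24 = 3/8

3/8


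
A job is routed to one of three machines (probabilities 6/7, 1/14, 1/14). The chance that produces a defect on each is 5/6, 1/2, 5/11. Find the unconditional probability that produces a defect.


P(A) = P(A|B1)P(B1) + P(A|B2)P(B2) + P(A|B3)P(B3)
= 5/6*6/7 + 1/2*1/14 + 5/11*1/14
= 5/7 + 1/28 + 5/154 = 241/308

241/308


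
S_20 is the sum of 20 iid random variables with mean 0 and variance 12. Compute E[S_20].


E[S_n] = n*E[X_1] = 20*0 = 0

0


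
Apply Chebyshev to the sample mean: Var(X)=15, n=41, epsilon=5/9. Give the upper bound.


Var(Xbar) = Var(X)/n = 15/41
Chebyshev: P(|Xbar-mu| >= 5/9) <= Var(Xbar)/(5/9)^2 = (15/41)/(25/81) = 243/205
Bound exceeds 1, so trivial bound: 1

1


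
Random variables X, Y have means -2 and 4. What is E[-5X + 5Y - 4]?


E[-5X + 5Y - 4] = -5*E[X] + 5*E[Y] - 4
= (-5)*(-2) + (5)*(4) + (-4)
= 10 + 20 - 4 = 26

26


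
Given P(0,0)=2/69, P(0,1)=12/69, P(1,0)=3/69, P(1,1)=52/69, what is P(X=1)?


P(X=1) = P(1,0)+P(1,1) = 3/69 + 52/69 = 55/69

55/69


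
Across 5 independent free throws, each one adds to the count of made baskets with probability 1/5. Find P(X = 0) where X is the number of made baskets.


P(X=0) = C(5,0) * p^0 * (1-p)^5
= 1 * 1 * 1024/3125
= 1024/3125

1024/3125


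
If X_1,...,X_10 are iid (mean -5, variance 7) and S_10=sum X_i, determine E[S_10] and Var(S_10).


E[S_n] = n*mu = 10*-5 = -50
Var(S_n) = n*sigma^2 = 10*7 = 70

E[S_10]=-50, Var(S_10)=70


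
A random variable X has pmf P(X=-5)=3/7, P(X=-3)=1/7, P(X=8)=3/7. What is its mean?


E[X] = sum(x * P(x))
= -5*3/7 - 3*1/7 + 8*3/7
= 6/7

6/7


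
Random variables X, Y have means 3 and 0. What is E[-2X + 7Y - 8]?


E[-2X + 7Y - 8] = -2*E[X] + 7*E[Y] - 8
= (-2)*(3) + (7)*(0) + (-8)
= -6 + 0 - 8 = -14

-14


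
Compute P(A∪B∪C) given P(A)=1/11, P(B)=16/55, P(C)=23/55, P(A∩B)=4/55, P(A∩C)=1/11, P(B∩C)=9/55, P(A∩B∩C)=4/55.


P(A∪B∪C) = P(A)+P(B)+P(C) - P(AB)-P(AC)-P(BC) + P(ABC)
= 1/11+16/55+23/55 - 4/55-1/11-9/55 + 4/55
= 6/11

6/11


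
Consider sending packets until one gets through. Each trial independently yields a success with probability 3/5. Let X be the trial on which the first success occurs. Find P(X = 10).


P(X=10) = (1-p)^9 * p = (2/5)^9 * 3/5
= 512/1953125 * 3/5 = 1536/9765625

1536/9765625


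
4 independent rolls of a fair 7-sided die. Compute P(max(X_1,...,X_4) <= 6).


P(max <= 6) = P(all X_i <= 6) = (P(X_1 <= 6))^4
= (6/7)^4 = 1296/2401

1296/2401


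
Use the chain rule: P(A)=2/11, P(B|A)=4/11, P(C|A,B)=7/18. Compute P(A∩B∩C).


P(A∩B∩C) = P(A) * P(B|A) * P(C|A∩B)
= 2/11 * 4/11 * 7/18
= 8/121 * 7/18 = 28/1089

28/1089


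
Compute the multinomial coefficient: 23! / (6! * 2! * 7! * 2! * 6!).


23! = 25852016738884976640000
Denominator: 6!=720 * 2!=2 * 7!=5040 * 2!=2 * 6!=720
Coefficient = 25852016738884976640000 / 10450944000 = 2473653742560

2473653742560


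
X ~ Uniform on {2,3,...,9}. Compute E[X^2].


E[X^2] = (1/8) * sum(x^2 for x=2..9)
= 284/8 = 71/2

71/2


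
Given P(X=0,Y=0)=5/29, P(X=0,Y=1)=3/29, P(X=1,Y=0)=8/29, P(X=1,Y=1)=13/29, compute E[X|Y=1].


P(Y=1) = 16/29
E[X|Y=1] = (0*3 + 1*13)/16 = 13/16

13/16


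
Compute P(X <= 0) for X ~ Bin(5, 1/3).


P(X<=0) = P(X=0)
= 32/243
= 32/243

32/243


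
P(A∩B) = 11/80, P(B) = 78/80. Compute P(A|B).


P(A|B) = P(A∩B)/P(B) = (11/80)/(78/80) = 11/78

11/78


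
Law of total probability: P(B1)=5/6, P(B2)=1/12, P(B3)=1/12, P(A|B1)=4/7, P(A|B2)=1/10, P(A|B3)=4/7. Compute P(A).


P(A) = P(A|B1)P(B1) + P(A|B2)P(B2) + P(A|B3)P(B3)
= 4/7*5/6 + 1/10*1/12 + 4/7*1/12
= 10/21 + 1/120 + 1/21 = 149/280

149/280


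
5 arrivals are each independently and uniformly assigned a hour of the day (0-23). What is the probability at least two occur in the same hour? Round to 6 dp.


P(all different) = prod((24-i)/24 for i=0..4) = 0.640553
P(at least one match) = 1 - 0.640553 = 0.359447

0.359447


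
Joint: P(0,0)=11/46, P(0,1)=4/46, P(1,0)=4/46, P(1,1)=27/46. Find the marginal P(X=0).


P(X=0) = P(0,0)+P(0,1) = 11/46 + 4/46 = 15/46

15/46


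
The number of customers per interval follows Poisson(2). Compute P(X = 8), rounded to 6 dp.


P(X=8) = e^(-2) * 2^8 / 8!
≈ 0.1353352832 * 256 / 40320
≈ 0.000859

0.000859


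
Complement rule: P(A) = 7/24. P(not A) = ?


P(A') = 1 - P(A) = 1 - 7/24 = 17/24

17/24


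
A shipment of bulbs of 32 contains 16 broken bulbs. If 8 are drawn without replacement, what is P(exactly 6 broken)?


P(X=6) = C(16,6)*C(16,2) / C(32,8)
= 8008*120 / 10518300
= 960960/10518300 = 1232/13485

1232/13485


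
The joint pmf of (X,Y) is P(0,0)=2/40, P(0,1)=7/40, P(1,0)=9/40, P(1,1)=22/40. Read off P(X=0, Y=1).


Read from table: P(X=0, Y=1) = 7/40

7/40


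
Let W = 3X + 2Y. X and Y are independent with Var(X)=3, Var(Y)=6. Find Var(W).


Independence => Cov(X,Y)=0
Var(3X + 2Y) = 3^2*Var(X) + 2^2*Var(Y)
= 9*3 + 4*6 = 51

51


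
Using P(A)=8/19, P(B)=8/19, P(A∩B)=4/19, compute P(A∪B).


P(A∪B) = P(A) + P(B) - P(A∩B)
= 8/19 + 8/19 - 4/19 = 12/19

12/19


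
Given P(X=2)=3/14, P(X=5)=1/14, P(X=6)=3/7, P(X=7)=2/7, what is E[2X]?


E[2X] = sum(g(x)*P(x))
= 4*3/14 + 10*1/14 + 12*3/7 + 14*2/7
= 75/7

75/7


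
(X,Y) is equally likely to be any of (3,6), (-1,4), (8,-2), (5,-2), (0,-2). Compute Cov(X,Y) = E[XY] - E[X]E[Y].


E[X]=3, E[Y]=4/5, E[XY]=-12/5
Cov(X,Y) = E[XY] - E[X]E[Y] = -12/5 - 3*4/5 = -24/5

-24/5


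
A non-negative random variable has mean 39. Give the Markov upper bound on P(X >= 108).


Markov: P(X >= a) <= E[X]/a
P(X >= 108) <= 39/108 = 13/36

13/36


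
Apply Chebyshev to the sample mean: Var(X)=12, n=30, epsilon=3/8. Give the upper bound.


Var(Xbar) = Var(X)/n = 12/30
Chebyshev: P(|Xbar-mu| >= 3/8) <= Var(Xbar)/(3/8)^2 = (2/5)/(9/64) = 128/45
Bound exceeds 1, so trivial bound: 1

1


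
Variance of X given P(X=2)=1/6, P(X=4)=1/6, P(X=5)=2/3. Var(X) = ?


E[X] = 13/3, E[X^2] = 20
Var(X) = E[X^2] - (E[X])^2 = 20 - (13/3)^2 = 11/9

11/9


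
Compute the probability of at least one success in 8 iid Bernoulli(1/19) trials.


P(at least one) = 1 - P(none)
P(none) = (1 - 1/19)^8 = (18/19)^8 = 11019960576/16983563041
P(at least one) = 1 - 11019960576/16983563041 = 5963602465/16983563041

5963602465/16983563041


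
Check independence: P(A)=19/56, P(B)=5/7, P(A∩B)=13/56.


P(A)*P(B) = 19/56*5/7 = 95/392
P(A∩B) = 13/56 != 95/392, so not independent

No, A and B are not independent


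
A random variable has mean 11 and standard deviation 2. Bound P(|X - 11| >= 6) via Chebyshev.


k = 6/2 = 3
Chebyshev: P(|X-mu| >= k*sigma) <= 1/k^2 = 1/3^2 = 1/9

1/9


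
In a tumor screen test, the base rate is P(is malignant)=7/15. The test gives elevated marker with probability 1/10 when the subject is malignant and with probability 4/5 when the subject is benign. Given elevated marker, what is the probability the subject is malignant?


P(A) = P(A|B)P(B) + P(A|B')P(B') = 1/10*7/15 + 4/5*8/15 = 71/150
P(B|A) = P(A|B)P(B)/P(A) = (7/150)/(71/150) = 7/71

7/71


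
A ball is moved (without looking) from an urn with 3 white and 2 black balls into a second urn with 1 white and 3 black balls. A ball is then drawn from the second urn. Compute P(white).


P(transfer white) = 3/5; P(transfer black) = 2/5
If white transferred: Urn II has 2 white of 5, so P(white|white moved) = 2/5
If black transferred: Urn II has 1 white of 5, so P(white|black moved) = 1/5
By total probability: P(white) = 3/5*2/5 + 2/5*1/5 = 8/25

8/25


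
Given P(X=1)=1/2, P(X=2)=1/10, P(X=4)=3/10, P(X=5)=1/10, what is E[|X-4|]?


E[|X-4|] = sum(g(x)*P(x))
= 3*1/2 + 2*1/10 + 0*3/10 + 1*1/10
= 9/5

9/5


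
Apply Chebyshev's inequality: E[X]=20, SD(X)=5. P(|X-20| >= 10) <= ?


k = 10/5 = 2
Chebyshev: P(|X-mu| >= k*sigma) <= 1/k^2 = 1/2^2 = 1/4

1/4


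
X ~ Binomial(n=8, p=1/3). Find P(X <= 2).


P(X<=2) = P(X=0) + P(X=1) + P(X=2)
= 256/6561 + 1024/6561 + 1792/6561
= 1024/2187

1024/2187


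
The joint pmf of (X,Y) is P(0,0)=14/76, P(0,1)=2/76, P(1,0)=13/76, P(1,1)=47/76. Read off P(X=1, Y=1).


Read from table: P(X=1, Y=1) = 47/76

47/76


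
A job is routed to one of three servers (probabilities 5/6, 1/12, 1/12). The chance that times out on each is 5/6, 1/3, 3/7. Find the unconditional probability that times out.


P(A) = P(A|B1)P(B1) + P(A|B2)P(B2) + P(A|B3)P(B3)
= 5/6*5/6 + 1/3*1/12 + 3/7*1/12
= 25/36 + 1/36 + 1/28 = 191/252

191/252


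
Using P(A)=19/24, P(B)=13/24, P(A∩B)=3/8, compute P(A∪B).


P(A∪B) = P(A) + P(B) - P(A∩B)
= 19/24 + 13/24 - 3/8 = 23/24

23/24


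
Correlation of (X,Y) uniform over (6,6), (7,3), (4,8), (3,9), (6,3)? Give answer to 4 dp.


Cov(X,Y) = -3.3600, Var(X) = 2.1600, Var(Y) = 6.1600
rho = Cov/(sqrt(VarX)*sqrt(VarY)) = -0.9211

-0.9211


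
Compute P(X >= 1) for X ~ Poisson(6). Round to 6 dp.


P(X>=1) = 1 - P(X<=0) = 1 - (e^(-6)*6^0/0!)
≈ 1 - 0.0024787522 = 0.9975212478
≈ 0.997521

0.997521


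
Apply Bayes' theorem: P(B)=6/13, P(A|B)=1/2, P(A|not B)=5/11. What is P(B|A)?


P(A) = P(A|B)P(B) + P(A|B')P(B') = 1/2*6/13 + 5/11*7/13 = 68/143
P(B|A) = P(A|B)P(B)/P(A) = (3/13)/(68/143) = 33/68

33/68


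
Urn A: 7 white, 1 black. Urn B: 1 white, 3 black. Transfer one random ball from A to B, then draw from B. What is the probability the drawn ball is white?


P(transfer white) = 7/8; P(transfer black) = 1/8
If white transferred: Urn II has 2 white of 5, so P(white|white moved) = 2/5
If black transferred: Urn II has 1 white of 5, so P(white|black moved) = 1/5
By total probability: P(white) = 7/8*2/5 + 1/8*1/5 = 3/8

3/8


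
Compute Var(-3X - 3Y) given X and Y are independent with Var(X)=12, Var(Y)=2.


Independence => Cov(X,Y)=0
Var(-3X - 3Y) = (-3)^2*Var(X) + (-3)^2*Var(Y)
= 9*12 + 9*2 = 126

126


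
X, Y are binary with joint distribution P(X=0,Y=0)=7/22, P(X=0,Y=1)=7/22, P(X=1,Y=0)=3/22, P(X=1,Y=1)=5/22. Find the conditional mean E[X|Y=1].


P(Y=1) = 12/22
E[X|Y=1] = (0*7 + 1*5)/12 = 5/12

5/12


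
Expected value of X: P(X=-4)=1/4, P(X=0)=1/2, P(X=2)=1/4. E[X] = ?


E[X] = sum(x * P(x))
= -4*1/4 + 0*1/2 + 2*1/4
= -1/2

-1/2


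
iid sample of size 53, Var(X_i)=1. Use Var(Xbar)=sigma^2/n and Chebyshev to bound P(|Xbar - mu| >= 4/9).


Var(Xbar) = Var(X)/n = 1/53
Chebyshev: P(|Xbar-mu| >= 4/9) <= Var(Xbar)/(4/9)^2 = (1/53)/(16/81) = 81/848

81/848


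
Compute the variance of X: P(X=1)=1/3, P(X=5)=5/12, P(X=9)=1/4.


E[X] = 14/3, E[X^2] = 31
Var(X) = E[X^2] - (E[X])^2 = 31 - (14/3)^2 = 83/9

83/9


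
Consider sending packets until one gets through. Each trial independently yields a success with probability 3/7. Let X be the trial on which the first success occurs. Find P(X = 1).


P(X=1) = (1-p)^0 * p = (4/7)^0 * 3/7
= 1 * 3/7 = 3/7

3/7


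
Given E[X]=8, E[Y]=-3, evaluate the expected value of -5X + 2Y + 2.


E[-5X + 2Y + 2] = -5*E[X] + 2*E[Y] + 2
= (-5)*(8) + (2)*(-3) + (2)
= -40 - 6 + 2 = -44

-44


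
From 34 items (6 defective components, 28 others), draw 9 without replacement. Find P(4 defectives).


P(X=4) = C(6,4)*C(28,5) / C(34,9)
= 15*98280 / 52451256
= 1474200/52451256 = 4725/168113

4725/168113


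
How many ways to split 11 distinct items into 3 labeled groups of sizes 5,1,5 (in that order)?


11! = 39916800
Denominator: 5!=120 * 1!=1 * 5!=120
Coefficient = 39916800 / 14400 = 2772

2772


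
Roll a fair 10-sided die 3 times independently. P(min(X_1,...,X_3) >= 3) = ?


P(min >= 3) = P(all X_i >= 3) = (P(X_1 >= 3))^3
= (8/10)^3 = (4/5)^3 = 64/125

64/125


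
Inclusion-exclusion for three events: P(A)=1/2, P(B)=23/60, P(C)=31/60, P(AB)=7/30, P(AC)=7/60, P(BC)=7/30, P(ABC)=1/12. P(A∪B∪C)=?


P(A∪B∪C) = P(A)+P(B)+P(C) - P(AB)-P(AC)-P(BC) + P(ABC)
= 1/2+23/60+31/60 - 7/30-7/60-7/30 + 1/12
= 9/10

9/10


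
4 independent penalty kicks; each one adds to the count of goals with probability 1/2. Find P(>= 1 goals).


P(at least one) = 1 - P(none)
P(none) = (1 - 1/2)^4 = (1/2)^4 = 1/16
P(at least one) = 1 - 1/16 = 15/16

15/16


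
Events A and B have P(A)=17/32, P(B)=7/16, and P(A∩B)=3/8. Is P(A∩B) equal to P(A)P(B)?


P(A)*P(B) = 17/32*7/16 = 119/512
P(A∩B) = 3/8 != 119/512, so not independent

No, A and B are not independent


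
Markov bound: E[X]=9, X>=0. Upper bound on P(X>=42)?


Markov: P(X >= a) <= E[X]/a
P(X >= 42) <= 9/42 = 3/14

3/14


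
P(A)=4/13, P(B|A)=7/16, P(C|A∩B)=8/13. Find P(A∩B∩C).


P(A∩B∩C) = P(A) * P(B|A) * P(C|A∩B)
= 4/13 * 7/16 * 8/13
= 7/52 * 8/13 = 14/169

14/169


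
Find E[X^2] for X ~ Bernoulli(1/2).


For Bernoulli: X in {0,1}
E[X^2] = 0^2*(1-1/2) + 1^2*1/2 = 1/2

1/2


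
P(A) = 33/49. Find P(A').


P(A') = 1 - P(A) = 1 - 33/49 = 16/49

16/49


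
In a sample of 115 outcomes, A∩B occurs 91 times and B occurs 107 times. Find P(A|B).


P(A|B) = P(A∩B)/P(B) = (91/115)/(107/115) = 91/107

91/107


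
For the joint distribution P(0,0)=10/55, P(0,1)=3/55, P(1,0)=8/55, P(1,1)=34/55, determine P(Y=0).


P(Y=0) = P(0,0)+P(1,0) = 10/55 + 8/55 = 18/55

18/55


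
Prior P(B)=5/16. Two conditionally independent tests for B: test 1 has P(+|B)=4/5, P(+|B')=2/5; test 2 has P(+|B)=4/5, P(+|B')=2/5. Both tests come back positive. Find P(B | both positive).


After test 1: P(+) = 4/5*5/16 + 2/5*11/16 = 21/40
P(B|+) = (1/4)/(21/40) = 10/21
After test 2 (use post1 as new prior): P(+) = 4/5*10/21 + 2/5*11/21 = 62/105
P(B|+,+) = (8/21)/(62/105) = 20/31

20/31


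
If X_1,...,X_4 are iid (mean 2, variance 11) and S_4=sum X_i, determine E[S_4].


E[S_n] = n*E[X_1] = 4*2 = 8

8


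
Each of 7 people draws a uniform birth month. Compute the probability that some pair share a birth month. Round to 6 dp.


P(all different) = prod((12-i)/12 for i=0..6) = 0.111400
P(at least one match) = 1 - 0.111400 = 0.888600

0.888600


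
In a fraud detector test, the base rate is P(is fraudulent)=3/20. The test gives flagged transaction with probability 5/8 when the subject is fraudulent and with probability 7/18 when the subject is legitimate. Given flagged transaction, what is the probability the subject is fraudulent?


P(A) = P(A|B)P(B) + P(A|B')P(B') = 5/8*3/20 + 7/18*17/20 = 611/1440
P(B|A) = P(A|B)P(B)/P(A) = (3/32)/(611/1440) = 135/611

135/611


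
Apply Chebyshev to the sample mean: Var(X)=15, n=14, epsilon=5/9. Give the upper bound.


Var(Xbar) = Var(X)/n = 15/14
Chebyshev: P(|Xbar-mu| >= 5/9) <= Var(Xbar)/(5/9)^2 = (15/14)/(25/81) = 243/70
Bound exceeds 1, so trivial bound: 1

1


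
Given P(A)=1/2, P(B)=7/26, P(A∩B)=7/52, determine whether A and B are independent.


P(A)*P(B) = 1/2*7/26 = 7/52
P(A∩B) = 7/52, which equals P(A)P(B), so independent

Yes, A and B are independent


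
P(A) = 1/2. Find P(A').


P(A') = 1 - P(A) = 1 - 1/2 = 1/2

1/2


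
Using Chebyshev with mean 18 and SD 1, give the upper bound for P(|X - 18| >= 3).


k = 3/1 = 3
Chebyshev: P(|X-mu| >= k*sigma) <= 1/k^2 = 1/3^2 = 1/9

1/9


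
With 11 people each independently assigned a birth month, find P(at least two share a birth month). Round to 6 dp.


P(all different) = prod((12-i)/12 for i=0..10) = 0.000645
P(at least one match) = 1 - 0.000645 = 0.999355

0.999355


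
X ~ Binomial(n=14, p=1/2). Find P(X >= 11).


P(X>=11) = P(X=11) + P(X=12) + P(X=13) + P(X=14)
= 91/4096 + 91/16384 + 7/8192 + 1/16384
= 235/8192

235/8192


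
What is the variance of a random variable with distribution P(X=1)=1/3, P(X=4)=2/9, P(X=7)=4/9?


E[X] = 13/3, E[X^2] = 77/3
Var(X) = E[X^2] - (E[X])^2 = 77/3 - (13/3)^2 = 62/9

62/9


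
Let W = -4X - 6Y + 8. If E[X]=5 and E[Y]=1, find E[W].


E[-4X - 6Y + 8] = -4*E[X] - 6*E[Y] + 8
= (-4)*(5) + (-6)*(1) + (8)
= -20 - 6 + 8 = -18

-18


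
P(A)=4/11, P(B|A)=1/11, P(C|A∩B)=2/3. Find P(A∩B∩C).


P(A∩B∩C) = P(A) * P(B|A) * P(C|A∩B)
= 4/11 * 1/11 * 2/3
= 4/121 * 2/3 = 8/363

8/363


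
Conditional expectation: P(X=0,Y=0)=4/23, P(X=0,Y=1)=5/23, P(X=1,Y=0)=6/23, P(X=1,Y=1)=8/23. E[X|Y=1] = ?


P(Y=1) = 13/23
E[X|Y=1] = (0*5 + 1*8)/13 = 8/13

8/13


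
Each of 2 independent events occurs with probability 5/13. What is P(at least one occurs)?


P(at least one) = 1 - P(none)
P(none) = (1 - 5/13)^2 = (8/13)^2 = 64/169
P(at least one) = 1 - 64/169 = 105/169

105/169


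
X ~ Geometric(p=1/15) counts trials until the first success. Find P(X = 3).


P(X=3) = (1-p)^2 * p = (14/15)^2 * 1/15
= 196/225 * 1/15 = 196/3375

196/3375


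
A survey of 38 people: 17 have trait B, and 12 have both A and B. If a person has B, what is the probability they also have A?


P(A|B) = P(A∩B)/P(B) = (12/38)/(17/38) = 12/17

12/17


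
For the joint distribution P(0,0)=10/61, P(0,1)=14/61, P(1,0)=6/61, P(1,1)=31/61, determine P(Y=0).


P(Y=0) = P(0,0)+P(1,0) = 10/61 + 6/61 = 16/61

16/61


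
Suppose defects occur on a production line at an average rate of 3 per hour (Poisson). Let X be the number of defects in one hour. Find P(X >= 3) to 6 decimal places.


P(X>=3) = 1 - P(X<=2) = 1 - (e^(-3)*3^0/0! + e^(-3)*3^1/1! + e^(-3)*3^2/2!)
≈ 1 - (0.0497870684 + 0.1493612051 + 0.2240418077)
= 1 - 0.4231900812 = 0.5768099188
≈ 0.576810

0.576810


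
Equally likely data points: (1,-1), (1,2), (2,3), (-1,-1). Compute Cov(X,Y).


E[X]=3/4, E[Y]=3/4, E[XY]=2
Cov(X,Y) = E[XY] - E[X]E[Y] = 2 - 3/4*3/4 = 23/16

23/16


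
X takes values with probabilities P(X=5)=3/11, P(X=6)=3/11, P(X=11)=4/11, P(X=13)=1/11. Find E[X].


E[X] = sum(x * P(x))
= 5*3/11 + 6*3/11 + 11*4/11 + 13*1/11
= 90/11

90/11


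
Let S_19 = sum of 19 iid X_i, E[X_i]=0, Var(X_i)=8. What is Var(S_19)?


By independence, Var(S_n) = n*Var(X_1) = 19*8 = 152

152


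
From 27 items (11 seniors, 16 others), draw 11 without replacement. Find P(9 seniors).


P(X=9) = C(11,9)*C(16,2) / C(27,11)
= 55*120 / 13037895
= 6600/13037895 = 440/869193

440/869193


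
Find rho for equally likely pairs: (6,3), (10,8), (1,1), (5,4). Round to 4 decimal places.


Cov(X,Y) = 7.7500, Var(X) = 10.2500, Var(Y) = 6.5000
rho = Cov/(sqrt(VarX)*sqrt(VarY)) = 0.9495

0.9495


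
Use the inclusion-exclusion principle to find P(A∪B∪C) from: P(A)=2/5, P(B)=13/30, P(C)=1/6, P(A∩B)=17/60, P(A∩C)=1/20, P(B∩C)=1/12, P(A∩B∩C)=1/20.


P(A∪B∪C) = P(A)+P(B)+P(C) - P(AB)-P(AC)-P(BC) + P(ABC)
= 2/5+13/30+1/6 - 17/60-1/20-1/12 + 1/20
= 19/30

19/30


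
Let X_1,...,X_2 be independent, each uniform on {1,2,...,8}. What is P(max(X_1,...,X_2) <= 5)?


P(max <= 5) = P(all X_i <= 5) = (P(X_1 <= 5))^2
= (5/8)^2 = 25/64

25/64


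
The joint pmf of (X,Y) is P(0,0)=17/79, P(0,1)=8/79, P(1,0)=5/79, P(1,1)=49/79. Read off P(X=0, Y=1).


Read from table: P(X=0, Y=1) = 8/79

8/79


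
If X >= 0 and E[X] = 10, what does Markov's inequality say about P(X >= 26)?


Markov: P(X >= a) <= E[X]/a
P(X >= 26) <= 10/26 = 5/13

5/13


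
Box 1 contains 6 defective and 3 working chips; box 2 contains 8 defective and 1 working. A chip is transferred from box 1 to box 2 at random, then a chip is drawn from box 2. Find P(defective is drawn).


P(transfer defective) = 6/9 = 2/3; P(transfer working) = 1/3
If defective transferred: Urn II has 9 defective of 10, so P(defective|defective moved) = 9/10
If working transferred: Urn II has 8 defective of 10, so P(defective|working moved) = 4/5
By total probability: P(defective) = 2/3*9/10 + 1/3*4/5 = 13/15

13/15


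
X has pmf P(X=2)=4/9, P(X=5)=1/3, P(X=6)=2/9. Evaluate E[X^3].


E[X^3] = sum(x^3 * P(x))
= 8*4/9 + 125*1/3 + 216*2/9
= 839/9

839/9


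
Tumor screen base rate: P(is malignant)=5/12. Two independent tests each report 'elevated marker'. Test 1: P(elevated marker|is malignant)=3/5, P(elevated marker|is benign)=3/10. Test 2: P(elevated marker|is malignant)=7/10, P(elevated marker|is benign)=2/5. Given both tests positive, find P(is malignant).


After test 1: P(+) = 3/5*5/12 + 3/10*7/12 = 17/40
P(B|+) = (1/4)/(17/40) = 10/17
After test 2 (use post1 as new prior): P(+) = 7/10*10/17 + 2/5*7/17 = 49/85
P(B|+,+) = (7/17)/(49/85) = 5/7

5/7


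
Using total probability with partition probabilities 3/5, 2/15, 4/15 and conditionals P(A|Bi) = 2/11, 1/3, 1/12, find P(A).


P(A) = P(A|B1)P(B1) + P(A|B2)P(B2) + P(A|B3)P(B3)
= 2/11*3/5 + 1/3*2/15 + 1/12*4/15
= 6/55 + 2/45 + 1/45 = 29/165

29/165


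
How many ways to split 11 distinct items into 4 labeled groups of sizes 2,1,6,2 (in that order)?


11! = 39916800
Denominator: 2!=2 * 1!=1 * 6!=720 * 2!=2
Coefficient = 39916800 / 2880 = 13860

13860


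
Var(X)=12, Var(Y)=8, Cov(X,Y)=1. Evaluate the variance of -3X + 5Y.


Var(-3X + 5Y) = (-3)^2*Var(X) + 5^2*Var(Y) + 2*(-3)*5*Cov(X,Y)
= 9*12 + 25*8 - 30*1
= 108 + 200 - 30 = 278

278


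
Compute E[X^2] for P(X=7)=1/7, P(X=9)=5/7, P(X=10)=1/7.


E[X^2] = sum(g(x)*P(x))
= 49*1/7 + 81*5/7 + 100*1/7
= 554/7

554/7


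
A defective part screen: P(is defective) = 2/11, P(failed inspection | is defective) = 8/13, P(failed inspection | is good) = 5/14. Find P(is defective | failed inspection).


P(A) = P(A|B)P(B) + P(A|B')P(B') = 8/13*2/11 + 5/14*9/11 = 809/2002
P(B|A) = P(A|B)P(B)/P(A) = (16/143)/(809/2002) = 224/809

224/809


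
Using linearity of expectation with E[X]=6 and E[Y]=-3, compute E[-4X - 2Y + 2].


E[-4X - 2Y + 2] = -4*E[X] - 2*E[Y] + 2
= (-4)*(6) + (-2)*(-3) + (2)
= -24 + 6 + 2 = -16

-16


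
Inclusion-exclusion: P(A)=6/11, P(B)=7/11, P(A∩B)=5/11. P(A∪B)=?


P(A∪B) = P(A) + P(B) - P(A∩B)
= 6/11 + 7/11 - 5/11 = 8/11

8/11


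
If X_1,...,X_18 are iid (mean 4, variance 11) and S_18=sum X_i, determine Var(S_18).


By independence, Var(S_n) = n*Var(X_1) = 18*11 = 198

198


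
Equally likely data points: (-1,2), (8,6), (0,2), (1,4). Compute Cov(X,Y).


E[X]=2, E[Y]=7/2, E[XY]=25/2
Cov(X,Y) = E[XY] - E[X]E[Y] = 25/2 - 2*7/2 = 11/2

11/2


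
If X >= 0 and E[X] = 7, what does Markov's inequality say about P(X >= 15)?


Markov: P(X >= a) <= E[X]/a
P(X >= 15) <= 7/15

7/15


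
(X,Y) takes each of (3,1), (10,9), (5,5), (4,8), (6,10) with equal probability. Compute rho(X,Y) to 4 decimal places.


Cov(X,Y) = 5.0400, Var(X) = 5.8400, Var(Y) = 10.6400
rho = Cov/(sqrt(VarX)*sqrt(VarY)) = 0.6394

0.6394


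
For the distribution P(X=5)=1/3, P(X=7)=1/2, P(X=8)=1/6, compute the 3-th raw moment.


E[X^3] = sum(x^3 * P(x))
= 125*1/3 + 343*1/2 + 512*1/6
= 597/2

597/2


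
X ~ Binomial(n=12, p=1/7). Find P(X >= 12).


P(X>=12) = P(X=12)
= 1/13841287201
= 1/13841287201

1/13841287201


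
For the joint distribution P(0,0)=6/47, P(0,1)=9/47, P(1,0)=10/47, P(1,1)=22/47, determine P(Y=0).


P(Y=0) = P(0,0)+P(1,0) = 6/47 + 10/47 = 16/47

16/47


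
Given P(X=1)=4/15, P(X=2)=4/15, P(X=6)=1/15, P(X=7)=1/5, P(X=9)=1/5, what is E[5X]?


E[5X] = sum(g(x)*P(x))
= 5*4/15 + 10*4/15 + 30*1/15 + 35*1/5 + 45*1/5
= 22

22


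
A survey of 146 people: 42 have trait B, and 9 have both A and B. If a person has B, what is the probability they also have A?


P(A|B) = P(A∩B)/P(B) = (9/146)/(42/146) = 9/42 = 3/14

3/14


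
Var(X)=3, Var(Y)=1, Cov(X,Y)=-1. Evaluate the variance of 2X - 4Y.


Var(2X - 4Y) = 2^2*Var(X) + (-4)^2*Var(Y) + 2*2*(-4)*Cov(X,Y)
= 4*3 + 16*1 - 16*(-1)
= 12 + 16 + 16 = 44

44


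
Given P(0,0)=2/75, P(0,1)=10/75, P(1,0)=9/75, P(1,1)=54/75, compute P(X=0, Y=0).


Read from table: P(X=0, Y=0) = 2/75

2/75


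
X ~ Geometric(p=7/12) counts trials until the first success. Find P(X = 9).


P(X=9) = (1-p)^8 * p = (5/12)^8 * 7/12
= 390625/429981696 * 7/12 = 2734375/5159780352

2734375/5159780352


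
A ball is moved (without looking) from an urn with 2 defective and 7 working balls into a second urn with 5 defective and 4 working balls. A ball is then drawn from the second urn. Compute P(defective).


P(transfer defective) = 2/9; P(transfer working) = 7/9
If defective transferred: Urn II has 6 defective of 10, so P(defective|defective moved) = 3/5
If working transferred: Urn II has 5 defective of 10, so P(defective|working moved) = 1/2
By total probability: P(defective) = 2/9*3/5 + 7/9*1/2 = 47/90

47/90


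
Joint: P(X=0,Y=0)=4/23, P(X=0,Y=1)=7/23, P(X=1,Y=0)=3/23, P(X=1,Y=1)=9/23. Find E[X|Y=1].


P(Y=1) = 16/23
E[X|Y=1] = (0*7 + 1*9)/16 = 9/16

9/16


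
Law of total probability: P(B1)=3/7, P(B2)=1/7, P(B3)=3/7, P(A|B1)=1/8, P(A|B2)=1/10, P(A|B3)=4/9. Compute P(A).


P(A) = P(A|B1)P(B1) + P(A|B2)P(B2) + P(A|B3)P(B3)
= 1/8*3/7 + 1/10*1/7 + 4/9*3/7
= 3/56 + 1/70 + 4/21 = 31/120

31/120


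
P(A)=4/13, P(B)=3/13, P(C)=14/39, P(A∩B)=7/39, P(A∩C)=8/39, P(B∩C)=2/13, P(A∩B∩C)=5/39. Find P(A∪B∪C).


P(A∪B∪C) = P(A)+P(B)+P(C) - P(AB)-P(AC)-P(BC) + P(ABC)
= 4/13+3/13+14/39 - 7/39-8/39-2/13 + 5/39
= 19/39

19/39


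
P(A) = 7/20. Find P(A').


P(A') = 1 - P(A) = 1 - 7/20 = 13/20

13/20


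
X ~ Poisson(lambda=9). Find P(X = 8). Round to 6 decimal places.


P(X=8) = e^(-9) * 9^8 / 8!
≈ 0.0001234098041 * 43046721 / 40320
≈ 0.131756

0.131756


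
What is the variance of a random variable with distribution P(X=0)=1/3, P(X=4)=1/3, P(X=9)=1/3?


E[X] = 13/3, E[X^2] = 97/3
Var(X) = E[X^2] - (E[X])^2 = 97/3 - (13/3)^2 = 122/9

122/9


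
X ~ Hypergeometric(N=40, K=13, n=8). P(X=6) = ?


P(X=6) = C(13,6)*C(27,2) / C(40,8)
= 1716*351 / 76904685
= 602316/76904685 = 468/59755

468/59755


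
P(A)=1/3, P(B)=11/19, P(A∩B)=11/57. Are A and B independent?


P(A)*P(B) = 1/3*11/19 = 11/57
P(A∩B) = 11/57, which equals P(A)P(B), so independent

Yes, A and B are independent


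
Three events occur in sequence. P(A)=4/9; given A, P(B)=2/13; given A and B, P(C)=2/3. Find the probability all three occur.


P(A∩B∩C) = P(A) * P(B|A) * P(C|A∩B)
= 4/9 * 2/13 * 2/3
= 8/117 * 2/3 = 16/351

16/351


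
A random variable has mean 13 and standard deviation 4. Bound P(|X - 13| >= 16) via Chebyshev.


k = 16/4 = 4
Chebyshev: P(|X-mu| >= k*sigma) <= 1/k^2 = 1/4^2 = 1/16

1/16


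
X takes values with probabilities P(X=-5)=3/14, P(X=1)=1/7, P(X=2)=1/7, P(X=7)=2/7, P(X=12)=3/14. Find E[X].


E[X] = sum(x * P(x))
= -5*3/14 + 1*1/7 + 2*1/7 + 7*2/7 + 12*3/14
= 55/14

55/14


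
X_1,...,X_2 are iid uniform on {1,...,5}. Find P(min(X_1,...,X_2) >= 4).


P(min >= 4) = P(all X_i >= 4) = (P(X_1 >= 4))^2
= (2/5)^2 = 4/25

4/25


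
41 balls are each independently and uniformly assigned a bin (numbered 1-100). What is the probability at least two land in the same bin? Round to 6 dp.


P(all different) = prod((100-i)/100 for i=0..40) = 0.000067
P(at least one match) = 1 - 0.000067 = 0.999933

0.999933


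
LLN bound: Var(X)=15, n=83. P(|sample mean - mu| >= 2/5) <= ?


Var(Xbar) = Var(X)/n = 15/83
Chebyshev: P(|Xbar-mu| >= 2/5) <= Var(Xbar)/(2/5)^2 = (15/83)/(4/25) = 375/332
Bound exceeds 1, so trivial bound: 1

1


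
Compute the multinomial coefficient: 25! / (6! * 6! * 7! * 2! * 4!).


25! = 15511210043330985984000000
Denominator: 6!=720 * 6!=720 * 7!=5040 * 2!=2 * 4!=24
Coefficient = 15511210043330985984000000 / 125411328000 = 123682687128000

123682687128000


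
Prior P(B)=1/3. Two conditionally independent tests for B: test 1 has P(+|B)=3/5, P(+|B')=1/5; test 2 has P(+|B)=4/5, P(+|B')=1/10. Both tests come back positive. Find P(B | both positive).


After test 1: P(+) = 3/5*1/3 + 1/5*2/3 = 1/3
P(B|+) = (1/5)/(1/3) = 3/5
After test 2 (use post1 as new prior): P(+) = 4/5*3/5 + 1/10*2/5 = 13/25
P(B|+,+) = (12/25)/(13/25) = 12/13

12/13


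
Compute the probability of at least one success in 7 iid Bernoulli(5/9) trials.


P(at least one) = 1 - P(none)
P(none) = (1 - 5/9)^7 = (4/9)^7 = 16384/4782969
P(at least one) = 1 - 16384/4782969 = 4766585/4782969

4766585/4782969


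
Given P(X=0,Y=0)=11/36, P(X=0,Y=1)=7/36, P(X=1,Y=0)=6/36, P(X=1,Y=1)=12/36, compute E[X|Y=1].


P(Y=1) = 19/36
E[X|Y=1] = (0*7 + 1*12)/19 = 12/19

12/19


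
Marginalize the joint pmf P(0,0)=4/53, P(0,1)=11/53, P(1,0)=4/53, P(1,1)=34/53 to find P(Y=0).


P(Y=0) = P(0,0)+P(1,0) = 4/53 + 4/53 = 8/53

8/53


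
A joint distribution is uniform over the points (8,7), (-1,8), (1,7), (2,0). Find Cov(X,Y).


E[X]=5/2, E[Y]=11/2, E[XY]=55/4
Cov(X,Y) = E[XY] - E[X]E[Y] = 55/4 - 5/2*11/2 = 0

0


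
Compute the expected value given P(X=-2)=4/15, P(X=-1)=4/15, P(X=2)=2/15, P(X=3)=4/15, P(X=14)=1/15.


E[X] = sum(x * P(x))
= -2*4/15 - 1*4/15 + 2*2/15 + 3*4/15 + 14*1/15
= 6/5

6/5


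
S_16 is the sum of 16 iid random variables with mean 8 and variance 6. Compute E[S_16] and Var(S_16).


E[S_n] = n*mu = 16*8 = 128
Var(S_n) = n*sigma^2 = 16*6 = 96

E[S_16]=128, Var(S_16)=96


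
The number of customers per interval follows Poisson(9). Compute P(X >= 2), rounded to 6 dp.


P(X>=2) = 1 - P(X<=1) = 1 - (e^(-9)*9^0/0! + e^(-9)*9^1/1!)
≈ 1 - (0.0001234098 + 0.0011106882)
= 1 - 0.0012340980 = 0.9987659020
≈ 0.998766

0.998766


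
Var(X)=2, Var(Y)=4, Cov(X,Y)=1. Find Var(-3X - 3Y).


Var(-3X - 3Y) = (-3)^2*Var(X) + (-3)^2*Var(Y) + 2*(-3)*(-3)*Cov(X,Y)
= 9*2 + 9*4 + 18*1
= 18 + 36 + 18 = 72

72


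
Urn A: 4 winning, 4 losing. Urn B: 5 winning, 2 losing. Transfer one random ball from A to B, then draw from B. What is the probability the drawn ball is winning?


P(transfer winning) = 4/8 = 1/2; P(transfer losing) = 1/2
If winning transferred: Urn II has 6 winning of 8, so P(winning|winning moved) = 3/4
If losing transferred: Urn II has 5 winning of 8, so P(winning|losing moved) = 5/8
By total probability: P(winning) = 1/2*3/4 + 1/2*5/8 = 11/16

11/16


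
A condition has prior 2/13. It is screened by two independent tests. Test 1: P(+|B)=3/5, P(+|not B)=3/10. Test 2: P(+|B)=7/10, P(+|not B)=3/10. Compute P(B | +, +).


After test 1: P(+) = 3/5*2/13 + 3/10*11/13 = 9/26
P(B|+) = (6/65)/(9/26) = 4/15
After test 2 (use post1 as new prior): P(+) = 7/10*4/15 + 3/10*11/15 = 61/150
P(B|+,+) = (14/75)/(61/150) = 28/61

28/61


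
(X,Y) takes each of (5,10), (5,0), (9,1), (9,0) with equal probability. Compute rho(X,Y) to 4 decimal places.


Cov(X,Y) = -4.5000, Var(X) = 4.0000, Var(Y) = 17.6875
rho = Cov/(sqrt(VarX)*sqrt(VarY)) = -0.5350

-0.5350


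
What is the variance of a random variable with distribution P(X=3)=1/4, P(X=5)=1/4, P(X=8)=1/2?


E[X] = 6, E[X^2] = 81/2
Var(X) = E[X^2] - (E[X])^2 = 81/2 - (6)^2 = 9/2

9/2


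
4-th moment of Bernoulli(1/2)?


For Bernoulli: X in {0,1}
E[X^4] = 0^4*(1-1/2) + 1^4*1/2 = 1/2

1/2


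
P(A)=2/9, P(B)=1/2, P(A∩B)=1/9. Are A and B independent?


P(A)*P(B) = 2/9*1/2 = 1/9
P(A∩B) = 1/9, which equals P(A)P(B), so independent

Yes, A and B are independent


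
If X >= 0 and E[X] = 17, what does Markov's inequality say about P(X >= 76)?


Markov: P(X >= a) <= E[X]/a
P(X >= 76) <= 17/76

17/76


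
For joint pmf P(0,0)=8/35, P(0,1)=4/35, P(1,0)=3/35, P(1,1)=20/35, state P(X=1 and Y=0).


Read from table: P(X=1, Y=0) = 3/35

3/35


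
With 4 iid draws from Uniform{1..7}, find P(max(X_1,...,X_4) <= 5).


P(max <= 5) = P(all X_i <= 5) = (P(X_1 <= 5))^4
= (5/7)^4 = 625/2401

625/2401


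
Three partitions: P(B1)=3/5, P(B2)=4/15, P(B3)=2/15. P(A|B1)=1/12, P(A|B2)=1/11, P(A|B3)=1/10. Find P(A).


P(A) = P(A|B1)P(B1) + P(A|B2)P(B2) + P(A|B3)P(B3)
= 1/12*3/5 + 1/11*4/15 + 1/10*2/15
= 1/20 + 4/165 + 1/75 = 289/3300

289/3300


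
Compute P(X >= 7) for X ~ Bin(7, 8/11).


P(X>=7) = P(X=7)
= 2097152/19487171
= 2097152/19487171

2097152/19487171


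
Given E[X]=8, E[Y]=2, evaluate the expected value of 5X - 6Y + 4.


E[5X - 6Y + 4] = 5*E[X] - 6*E[Y] + 4
= (5)*(8) + (-6)*(2) + (4)
= 40 - 12 + 4 = 32

32


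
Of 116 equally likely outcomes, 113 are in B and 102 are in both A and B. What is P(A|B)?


P(A|B) = P(A∩B)/P(B) = (102/116)/(113/116) = 102/113

102/113


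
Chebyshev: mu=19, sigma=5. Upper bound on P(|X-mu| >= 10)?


k = 10/5 = 2
Chebyshev: P(|X-mu| >= k*sigma) <= 1/k^2 = 1/2^2 = 1/4

1/4


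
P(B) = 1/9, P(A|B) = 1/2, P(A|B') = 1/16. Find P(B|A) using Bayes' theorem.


P(A) = P(A|B)P(B) + P(A|B')P(B') = 1/2*1/9 + 1/16*8/9 = 1/9
P(B|A) = P(A|B)P(B)/P(A) = (1/18)/(1/9) = 1/2

1/2
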